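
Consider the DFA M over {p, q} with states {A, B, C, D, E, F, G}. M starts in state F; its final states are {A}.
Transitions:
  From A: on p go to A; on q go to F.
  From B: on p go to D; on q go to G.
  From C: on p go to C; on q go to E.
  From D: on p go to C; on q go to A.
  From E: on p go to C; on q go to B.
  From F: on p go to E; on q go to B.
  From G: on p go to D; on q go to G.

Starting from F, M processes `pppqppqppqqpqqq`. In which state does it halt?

B

F --p--> E
E --p--> C
C --p--> C
C --q--> E
E --p--> C
C --p--> C
C --q--> E
E --p--> C
C --p--> C
C --q--> E
E --q--> B
B --p--> D
D --q--> A
A --q--> F
F --q--> B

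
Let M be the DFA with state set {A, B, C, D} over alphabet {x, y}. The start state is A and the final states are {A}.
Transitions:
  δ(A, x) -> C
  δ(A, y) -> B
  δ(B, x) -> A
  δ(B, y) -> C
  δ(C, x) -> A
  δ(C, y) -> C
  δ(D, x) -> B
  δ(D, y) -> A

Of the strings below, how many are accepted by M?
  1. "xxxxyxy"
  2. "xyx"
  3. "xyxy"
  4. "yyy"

"xxxxyxy": rejected
"xyx": accepted
"xyxy": rejected
"yyy": rejected

1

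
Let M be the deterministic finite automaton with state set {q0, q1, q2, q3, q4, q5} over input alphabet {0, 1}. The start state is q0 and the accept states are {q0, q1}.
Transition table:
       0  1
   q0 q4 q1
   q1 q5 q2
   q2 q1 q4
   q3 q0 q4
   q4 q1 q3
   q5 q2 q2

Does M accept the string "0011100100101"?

q0 --0--> q4
q4 --0--> q1
q1 --1--> q2
q2 --1--> q4
q4 --1--> q3
q3 --0--> q0
q0 --0--> q4
q4 --1--> q3
q3 --0--> q0
q0 --0--> q4
q4 --1--> q3
q3 --0--> q0
q0 --1--> q1
End in state q1, which is an accepting state.

accepted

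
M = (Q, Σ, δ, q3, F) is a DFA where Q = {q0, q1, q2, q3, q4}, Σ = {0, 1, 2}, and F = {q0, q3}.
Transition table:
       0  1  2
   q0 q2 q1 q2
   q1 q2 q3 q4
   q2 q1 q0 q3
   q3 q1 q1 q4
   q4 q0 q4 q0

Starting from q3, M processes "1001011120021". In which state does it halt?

q3 --1--> q1
q1 --0--> q2
q2 --0--> q1
q1 --1--> q3
q3 --0--> q1
q1 --1--> q3
q3 --1--> q1
q1 --1--> q3
q3 --2--> q4
q4 --0--> q0
q0 --0--> q2
q2 --2--> q3
q3 --1--> q1

q1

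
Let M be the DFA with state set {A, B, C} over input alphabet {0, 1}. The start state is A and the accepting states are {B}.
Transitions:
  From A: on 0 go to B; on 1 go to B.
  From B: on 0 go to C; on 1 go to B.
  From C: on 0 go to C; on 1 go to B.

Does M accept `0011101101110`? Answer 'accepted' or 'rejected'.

rejected

A --0--> B
B --0--> C
C --1--> B
B --1--> B
B --1--> B
B --0--> C
C --1--> B
B --1--> B
B --0--> C
C --1--> B
B --1--> B
B --1--> B
B --0--> C
End in state C, which is not an accepting state.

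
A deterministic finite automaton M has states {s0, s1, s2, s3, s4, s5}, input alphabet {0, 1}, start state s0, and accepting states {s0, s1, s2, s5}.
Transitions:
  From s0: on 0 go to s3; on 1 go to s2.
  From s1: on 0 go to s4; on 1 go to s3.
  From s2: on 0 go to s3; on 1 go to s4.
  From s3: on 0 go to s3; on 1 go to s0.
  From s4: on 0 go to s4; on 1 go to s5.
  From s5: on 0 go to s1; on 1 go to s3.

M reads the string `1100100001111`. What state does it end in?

s0 --1--> s2
s2 --1--> s4
s4 --0--> s4
s4 --0--> s4
s4 --1--> s5
s5 --0--> s1
s1 --0--> s4
s4 --0--> s4
s4 --0--> s4
s4 --1--> s5
s5 --1--> s3
s3 --1--> s0
s0 --1--> s2

s2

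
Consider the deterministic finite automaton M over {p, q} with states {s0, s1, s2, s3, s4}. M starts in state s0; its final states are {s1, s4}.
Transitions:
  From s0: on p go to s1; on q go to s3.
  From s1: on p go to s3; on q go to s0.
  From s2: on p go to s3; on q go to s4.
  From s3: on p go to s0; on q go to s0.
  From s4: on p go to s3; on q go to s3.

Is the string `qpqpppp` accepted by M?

rejected

s0 --q--> s3
s3 --p--> s0
s0 --q--> s3
s3 --p--> s0
s0 --p--> s1
s1 --p--> s3
s3 --p--> s0
End in state s0, which is not an accepting state.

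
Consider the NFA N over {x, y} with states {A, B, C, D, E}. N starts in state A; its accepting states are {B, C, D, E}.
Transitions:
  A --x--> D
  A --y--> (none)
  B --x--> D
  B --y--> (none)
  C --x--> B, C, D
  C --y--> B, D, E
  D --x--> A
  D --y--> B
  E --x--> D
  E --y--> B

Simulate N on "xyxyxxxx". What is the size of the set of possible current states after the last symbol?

Start: {A}
read x: {D}
read y: {B}
read x: {D}
read y: {B}
read x: {D}
read x: {A}
read x: {D}
read x: {A}
Final reachable set {A} has 1 state.

1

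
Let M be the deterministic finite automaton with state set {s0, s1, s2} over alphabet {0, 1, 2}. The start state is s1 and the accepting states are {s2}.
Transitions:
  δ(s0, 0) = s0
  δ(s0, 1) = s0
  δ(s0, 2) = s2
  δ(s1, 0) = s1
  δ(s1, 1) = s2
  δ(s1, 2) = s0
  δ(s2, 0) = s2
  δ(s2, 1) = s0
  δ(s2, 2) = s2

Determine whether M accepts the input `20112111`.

rejected

s1 --2--> s0
s0 --0--> s0
s0 --1--> s0
s0 --1--> s0
s0 --2--> s2
s2 --1--> s0
s0 --1--> s0
s0 --1--> s0
End in state s0, which is not an accepting state.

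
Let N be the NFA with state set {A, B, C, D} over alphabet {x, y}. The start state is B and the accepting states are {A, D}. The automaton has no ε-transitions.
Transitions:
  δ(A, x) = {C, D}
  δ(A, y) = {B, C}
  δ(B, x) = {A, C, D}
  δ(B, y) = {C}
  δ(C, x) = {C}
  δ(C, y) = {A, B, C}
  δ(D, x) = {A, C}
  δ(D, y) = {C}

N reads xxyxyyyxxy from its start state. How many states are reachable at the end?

Start: {B}
read x: {A, C, D}
read x: {A, C, D}
read y: {A, B, C}
read x: {A, C, D}
read y: {A, B, C}
read y: {A, B, C}
read y: {A, B, C}
read x: {A, C, D}
read x: {A, C, D}
read y: {A, B, C}
Final reachable set {A, B, C} has 3 states.

3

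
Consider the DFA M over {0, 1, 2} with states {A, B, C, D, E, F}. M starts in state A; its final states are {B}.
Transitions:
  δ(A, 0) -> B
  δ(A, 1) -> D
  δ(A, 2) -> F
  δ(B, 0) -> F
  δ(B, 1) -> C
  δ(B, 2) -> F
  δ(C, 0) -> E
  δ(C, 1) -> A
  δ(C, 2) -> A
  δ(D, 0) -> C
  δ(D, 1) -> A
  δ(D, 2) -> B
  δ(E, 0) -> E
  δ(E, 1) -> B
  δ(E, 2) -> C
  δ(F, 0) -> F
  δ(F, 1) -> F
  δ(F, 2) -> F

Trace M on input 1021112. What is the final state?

A --1--> D
D --0--> C
C --2--> A
A --1--> D
D --1--> A
A --1--> D
D --2--> B

B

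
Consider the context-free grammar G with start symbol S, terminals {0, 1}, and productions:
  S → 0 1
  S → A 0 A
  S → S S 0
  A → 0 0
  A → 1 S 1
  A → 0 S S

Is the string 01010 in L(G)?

yes

S ⇒ SS0 ⇒ 01S0 ⇒ 01010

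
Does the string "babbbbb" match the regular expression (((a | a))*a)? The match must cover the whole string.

no

No split of babbbbb into u·v has ((a|a))* matching u and a matching v.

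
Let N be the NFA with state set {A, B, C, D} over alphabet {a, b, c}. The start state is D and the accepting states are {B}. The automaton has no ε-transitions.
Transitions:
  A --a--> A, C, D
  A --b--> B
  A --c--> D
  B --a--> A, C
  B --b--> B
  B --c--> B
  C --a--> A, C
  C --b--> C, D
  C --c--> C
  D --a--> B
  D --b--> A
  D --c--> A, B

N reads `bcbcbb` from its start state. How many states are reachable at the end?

1

Start: {D}
read b: {A}
read c: {D}
read b: {A}
read c: {D}
read b: {A}
read b: {B}
Final reachable set {B} has 1 state.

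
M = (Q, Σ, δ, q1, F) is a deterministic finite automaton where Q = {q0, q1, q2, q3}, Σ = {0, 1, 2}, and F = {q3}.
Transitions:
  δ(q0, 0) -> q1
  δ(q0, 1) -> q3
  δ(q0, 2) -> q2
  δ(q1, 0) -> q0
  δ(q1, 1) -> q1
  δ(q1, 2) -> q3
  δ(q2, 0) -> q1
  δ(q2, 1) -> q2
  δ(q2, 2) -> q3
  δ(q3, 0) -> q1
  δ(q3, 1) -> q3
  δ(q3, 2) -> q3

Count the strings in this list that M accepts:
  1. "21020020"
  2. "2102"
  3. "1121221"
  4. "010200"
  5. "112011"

2

"21020020": rejected
"2102": accepted
"1121221": accepted
"010200": rejected
"112011": rejected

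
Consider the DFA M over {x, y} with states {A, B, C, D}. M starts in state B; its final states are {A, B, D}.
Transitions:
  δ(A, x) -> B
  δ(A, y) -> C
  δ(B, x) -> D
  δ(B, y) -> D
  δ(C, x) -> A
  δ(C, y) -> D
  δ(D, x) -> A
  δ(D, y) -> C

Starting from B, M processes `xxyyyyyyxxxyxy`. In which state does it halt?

B --x--> D
D --x--> A
A --y--> C
C --y--> D
D --y--> C
C --y--> D
D --y--> C
C --y--> D
D --x--> A
A --x--> B
B --x--> D
D --y--> C
C --x--> A
A --y--> C

C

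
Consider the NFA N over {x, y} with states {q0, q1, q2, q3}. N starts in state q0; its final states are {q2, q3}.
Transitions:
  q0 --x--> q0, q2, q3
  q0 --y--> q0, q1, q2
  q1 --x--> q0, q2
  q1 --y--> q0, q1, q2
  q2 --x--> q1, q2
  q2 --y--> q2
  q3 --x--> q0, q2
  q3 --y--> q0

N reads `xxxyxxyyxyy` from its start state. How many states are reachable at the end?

3

Start: {q0}
read x: {q0, q2, q3}
read x: {q0, q1, q2, q3}
read x: {q0, q1, q2, q3}
read y: {q0, q1, q2}
read x: {q0, q1, q2, q3}
read x: {q0, q1, q2, q3}
read y: {q0, q1, q2}
read y: {q0, q1, q2}
read x: {q0, q1, q2, q3}
read y: {q0, q1, q2}
read y: {q0, q1, q2}
Final reachable set {q0, q1, q2} has 3 states.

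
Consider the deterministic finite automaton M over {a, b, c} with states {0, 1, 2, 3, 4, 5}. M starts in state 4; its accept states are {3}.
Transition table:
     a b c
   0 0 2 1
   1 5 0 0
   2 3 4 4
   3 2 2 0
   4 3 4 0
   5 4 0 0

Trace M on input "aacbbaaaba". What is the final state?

4 --a--> 3
3 --a--> 2
2 --c--> 4
4 --b--> 4
4 --b--> 4
4 --a--> 3
3 --a--> 2
2 --a--> 3
3 --b--> 2
2 --a--> 3

3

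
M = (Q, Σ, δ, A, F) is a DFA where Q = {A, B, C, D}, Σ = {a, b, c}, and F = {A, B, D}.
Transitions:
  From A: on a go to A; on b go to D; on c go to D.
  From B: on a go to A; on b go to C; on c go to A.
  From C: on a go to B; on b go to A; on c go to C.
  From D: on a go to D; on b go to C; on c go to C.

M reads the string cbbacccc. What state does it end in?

A --c--> D
D --b--> C
C --b--> A
A --a--> A
A --c--> D
D --c--> C
C --c--> C
C --c--> C

C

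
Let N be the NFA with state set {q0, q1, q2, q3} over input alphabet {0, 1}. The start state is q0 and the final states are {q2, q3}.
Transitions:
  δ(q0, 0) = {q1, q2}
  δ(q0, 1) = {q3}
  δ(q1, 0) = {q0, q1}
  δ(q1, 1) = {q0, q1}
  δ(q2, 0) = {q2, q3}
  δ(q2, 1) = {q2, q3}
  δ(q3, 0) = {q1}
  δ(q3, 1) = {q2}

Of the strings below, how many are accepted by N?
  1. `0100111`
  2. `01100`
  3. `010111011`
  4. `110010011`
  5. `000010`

`0100111`: accepted
`01100`: accepted
`010111011`: accepted
`110010011`: accepted
`000010`: accepted

5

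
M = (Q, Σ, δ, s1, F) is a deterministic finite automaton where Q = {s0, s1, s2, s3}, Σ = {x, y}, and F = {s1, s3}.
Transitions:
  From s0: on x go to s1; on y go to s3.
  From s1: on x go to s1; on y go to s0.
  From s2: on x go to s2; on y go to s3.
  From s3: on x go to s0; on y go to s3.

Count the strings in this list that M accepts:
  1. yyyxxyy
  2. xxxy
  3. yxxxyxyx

2

yyyxxyy: accepted
xxxy: rejected
yxxxyxyx: accepted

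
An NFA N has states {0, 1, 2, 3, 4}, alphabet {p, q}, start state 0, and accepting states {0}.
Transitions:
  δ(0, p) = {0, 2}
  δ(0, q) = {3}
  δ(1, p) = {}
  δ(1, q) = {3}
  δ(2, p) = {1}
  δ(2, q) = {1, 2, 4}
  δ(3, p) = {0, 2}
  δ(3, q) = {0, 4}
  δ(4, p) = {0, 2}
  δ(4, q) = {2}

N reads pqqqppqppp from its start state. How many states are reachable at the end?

Start: {0}
read p: {0, 2}
read q: {1, 2, 3, 4}
read q: {0, 1, 2, 3, 4}
read q: {0, 1, 2, 3, 4}
read p: {0, 1, 2}
read p: {0, 1, 2}
read q: {1, 2, 3, 4}
read p: {0, 1, 2}
read p: {0, 1, 2}
read p: {0, 1, 2}
Final reachable set {0, 1, 2} has 3 states.

3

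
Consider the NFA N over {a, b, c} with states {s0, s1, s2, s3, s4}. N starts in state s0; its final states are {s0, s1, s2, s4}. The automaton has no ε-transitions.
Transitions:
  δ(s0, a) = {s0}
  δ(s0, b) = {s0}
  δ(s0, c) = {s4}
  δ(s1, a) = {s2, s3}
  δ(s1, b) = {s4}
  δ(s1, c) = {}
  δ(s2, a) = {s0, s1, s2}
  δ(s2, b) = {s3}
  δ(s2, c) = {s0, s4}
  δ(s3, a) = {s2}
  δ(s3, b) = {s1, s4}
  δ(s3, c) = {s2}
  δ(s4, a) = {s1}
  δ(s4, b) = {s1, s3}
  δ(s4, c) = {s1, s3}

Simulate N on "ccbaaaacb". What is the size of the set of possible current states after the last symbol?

Start: {s0}
read c: {s4}
read c: {s1, s3}
read b: {s1, s4}
read a: {s1, s2, s3}
read a: {s0, s1, s2, s3}
read a: {s0, s1, s2, s3}
read a: {s0, s1, s2, s3}
read c: {s0, s2, s4}
read b: {s0, s1, s3}
Final reachable set {s0, s1, s3} has 3 states.

3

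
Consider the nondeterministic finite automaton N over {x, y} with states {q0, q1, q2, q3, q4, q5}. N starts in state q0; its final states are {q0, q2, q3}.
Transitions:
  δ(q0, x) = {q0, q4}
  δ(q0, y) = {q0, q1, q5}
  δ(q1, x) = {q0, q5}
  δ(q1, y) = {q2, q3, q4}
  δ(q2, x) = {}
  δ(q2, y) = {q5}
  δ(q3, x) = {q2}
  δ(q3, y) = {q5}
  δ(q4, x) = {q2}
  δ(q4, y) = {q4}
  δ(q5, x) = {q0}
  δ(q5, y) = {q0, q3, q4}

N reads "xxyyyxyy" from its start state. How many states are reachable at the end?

Start: {q0}
read x: {q0, q4}
read x: {q0, q2, q4}
read y: {q0, q1, q4, q5}
read y: {q0, q1, q2, q3, q4, q5}
read y: {q0, q1, q2, q3, q4, q5}
read x: {q0, q2, q4, q5}
read y: {q0, q1, q3, q4, q5}
read y: {q0, q1, q2, q3, q4, q5}
Final reachable set {q0, q1, q2, q3, q4, q5} has 6 states.

6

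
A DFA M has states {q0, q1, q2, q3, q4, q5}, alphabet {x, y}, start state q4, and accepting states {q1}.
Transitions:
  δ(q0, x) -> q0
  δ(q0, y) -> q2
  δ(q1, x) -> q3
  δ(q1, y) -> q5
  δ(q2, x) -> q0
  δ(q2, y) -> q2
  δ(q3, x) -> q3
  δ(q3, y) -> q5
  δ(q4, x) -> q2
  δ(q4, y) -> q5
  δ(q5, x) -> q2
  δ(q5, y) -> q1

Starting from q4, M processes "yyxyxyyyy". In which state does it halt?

q4 --y--> q5
q5 --y--> q1
q1 --x--> q3
q3 --y--> q5
q5 --x--> q2
q2 --y--> q2
q2 --y--> q2
q2 --y--> q2
q2 --y--> q2

q2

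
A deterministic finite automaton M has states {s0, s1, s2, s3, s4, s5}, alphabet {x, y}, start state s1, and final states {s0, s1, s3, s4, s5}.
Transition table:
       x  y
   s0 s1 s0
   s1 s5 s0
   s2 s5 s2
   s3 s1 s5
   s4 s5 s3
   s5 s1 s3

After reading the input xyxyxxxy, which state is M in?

s1 --x--> s5
s5 --y--> s3
s3 --x--> s1
s1 --y--> s0
s0 --x--> s1
s1 --x--> s5
s5 --x--> s1
s1 --y--> s0

s0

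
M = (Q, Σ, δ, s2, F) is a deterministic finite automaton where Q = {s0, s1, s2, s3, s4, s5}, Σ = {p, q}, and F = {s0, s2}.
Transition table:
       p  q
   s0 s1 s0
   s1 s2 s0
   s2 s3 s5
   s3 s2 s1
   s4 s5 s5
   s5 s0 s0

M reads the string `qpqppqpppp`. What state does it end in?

s3

s2 --q--> s5
s5 --p--> s0
s0 --q--> s0
s0 --p--> s1
s1 --p--> s2
s2 --q--> s5
s5 --p--> s0
s0 --p--> s1
s1 --p--> s2
s2 --p--> s3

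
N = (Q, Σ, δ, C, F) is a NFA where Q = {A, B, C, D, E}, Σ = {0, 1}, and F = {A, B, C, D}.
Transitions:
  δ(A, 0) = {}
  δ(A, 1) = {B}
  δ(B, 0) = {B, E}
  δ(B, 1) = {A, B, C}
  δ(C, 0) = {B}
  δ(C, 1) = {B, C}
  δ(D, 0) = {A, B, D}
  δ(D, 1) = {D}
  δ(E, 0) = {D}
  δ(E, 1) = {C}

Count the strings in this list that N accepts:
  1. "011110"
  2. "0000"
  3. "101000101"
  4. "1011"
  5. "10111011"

"011110": accepted
"0000": accepted
"101000101": accepted
"1011": accepted
"10111011": accepted

5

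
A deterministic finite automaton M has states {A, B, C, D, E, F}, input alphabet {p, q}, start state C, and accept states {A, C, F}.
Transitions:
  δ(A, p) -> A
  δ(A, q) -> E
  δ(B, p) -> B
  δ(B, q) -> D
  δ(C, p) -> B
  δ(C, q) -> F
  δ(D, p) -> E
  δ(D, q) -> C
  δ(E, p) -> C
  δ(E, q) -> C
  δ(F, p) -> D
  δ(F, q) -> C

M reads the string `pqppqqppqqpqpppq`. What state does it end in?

D

C --p--> B
B --q--> D
D --p--> E
E --p--> C
C --q--> F
F --q--> C
C --p--> B
B --p--> B
B --q--> D
D --q--> C
C --p--> B
B --q--> D
D --p--> E
E --p--> C
C --p--> B
B --q--> D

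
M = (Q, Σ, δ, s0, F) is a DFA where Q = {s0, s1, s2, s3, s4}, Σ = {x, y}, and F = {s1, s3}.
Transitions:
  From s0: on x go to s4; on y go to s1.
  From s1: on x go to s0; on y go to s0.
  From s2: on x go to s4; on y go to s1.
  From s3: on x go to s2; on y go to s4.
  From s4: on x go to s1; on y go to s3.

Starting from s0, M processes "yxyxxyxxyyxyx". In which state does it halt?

s0 --y--> s1
s1 --x--> s0
s0 --y--> s1
s1 --x--> s0
s0 --x--> s4
s4 --y--> s3
s3 --x--> s2
s2 --x--> s4
s4 --y--> s3
s3 --y--> s4
s4 --x--> s1
s1 --y--> s0
s0 --x--> s4

s4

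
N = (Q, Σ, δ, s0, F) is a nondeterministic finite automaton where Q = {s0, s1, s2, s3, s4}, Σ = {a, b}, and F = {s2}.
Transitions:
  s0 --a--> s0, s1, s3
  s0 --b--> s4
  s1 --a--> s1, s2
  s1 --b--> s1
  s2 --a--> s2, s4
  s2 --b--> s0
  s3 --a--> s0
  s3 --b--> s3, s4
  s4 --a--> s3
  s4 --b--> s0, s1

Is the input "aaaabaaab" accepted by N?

Start: {s0}
read a: {s0, s1, s3}
read a: {s0, s1, s2, s3}
read a: {s0, s1, s2, s3, s4}
read a: {s0, s1, s2, s3, s4}
read b: {s0, s1, s3, s4}
read a: {s0, s1, s2, s3}
read a: {s0, s1, s2, s3, s4}
read a: {s0, s1, s2, s3, s4}
read b: {s0, s1, s3, s4}
Reachable ∩ accepting = {} — empty.

rejected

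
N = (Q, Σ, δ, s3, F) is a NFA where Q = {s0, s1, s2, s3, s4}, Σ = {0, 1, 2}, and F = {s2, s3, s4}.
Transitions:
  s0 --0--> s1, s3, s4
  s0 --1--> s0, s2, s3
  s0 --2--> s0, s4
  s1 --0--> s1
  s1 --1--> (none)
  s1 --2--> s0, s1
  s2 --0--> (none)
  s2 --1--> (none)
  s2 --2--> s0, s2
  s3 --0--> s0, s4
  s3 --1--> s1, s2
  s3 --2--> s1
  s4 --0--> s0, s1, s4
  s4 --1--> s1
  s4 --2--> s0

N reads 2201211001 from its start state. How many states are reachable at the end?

4

Start: {s3}
read 2: {s1}
read 2: {s0, s1}
read 0: {s1, s3, s4}
read 1: {s1, s2}
read 2: {s0, s1, s2}
read 1: {s0, s2, s3}
read 1: {s0, s1, s2, s3}
read 0: {s0, s1, s3, s4}
read 0: {s0, s1, s3, s4}
read 1: {s0, s1, s2, s3}
Final reachable set {s0, s1, s2, s3} has 4 states.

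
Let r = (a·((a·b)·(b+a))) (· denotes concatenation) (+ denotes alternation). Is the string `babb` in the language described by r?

No split of babb into u·v has a matching u and ((a·b)·(b+a)) matching v.

no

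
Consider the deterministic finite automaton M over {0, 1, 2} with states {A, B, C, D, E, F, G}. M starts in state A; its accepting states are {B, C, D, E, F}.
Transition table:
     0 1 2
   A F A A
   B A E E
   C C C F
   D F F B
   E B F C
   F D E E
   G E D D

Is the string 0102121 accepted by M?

A --0--> F
F --1--> E
E --0--> B
B --2--> E
E --1--> F
F --2--> E
E --1--> F
End in state F, which is an accepting state.

accepted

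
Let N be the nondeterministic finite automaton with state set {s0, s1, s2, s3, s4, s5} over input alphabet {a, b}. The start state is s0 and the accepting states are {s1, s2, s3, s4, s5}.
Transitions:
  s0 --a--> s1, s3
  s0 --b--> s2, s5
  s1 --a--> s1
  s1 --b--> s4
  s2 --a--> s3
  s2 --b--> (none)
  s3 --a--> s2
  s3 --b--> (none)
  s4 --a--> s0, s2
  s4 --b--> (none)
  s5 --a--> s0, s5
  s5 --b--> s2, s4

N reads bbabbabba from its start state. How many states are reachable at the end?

Start: {s0}
read b: {s2, s5}
read b: {s2, s4}
read a: {s0, s2, s3}
read b: {s2, s5}
read b: {s2, s4}
read a: {s0, s2, s3}
read b: {s2, s5}
read b: {s2, s4}
read a: {s0, s2, s3}
Final reachable set {s0, s2, s3} has 3 states.

3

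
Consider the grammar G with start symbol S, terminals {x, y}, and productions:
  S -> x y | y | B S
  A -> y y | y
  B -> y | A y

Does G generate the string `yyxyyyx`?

no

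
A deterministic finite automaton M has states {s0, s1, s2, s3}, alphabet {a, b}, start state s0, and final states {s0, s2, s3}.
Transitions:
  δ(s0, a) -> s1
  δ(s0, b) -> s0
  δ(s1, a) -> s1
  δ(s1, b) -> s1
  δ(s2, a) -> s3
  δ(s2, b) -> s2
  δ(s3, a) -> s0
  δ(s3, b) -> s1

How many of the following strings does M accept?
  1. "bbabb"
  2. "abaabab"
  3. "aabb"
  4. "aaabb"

0

"bbabb": rejected
"abaabab": rejected
"aabb": rejected
"aaabb": rejected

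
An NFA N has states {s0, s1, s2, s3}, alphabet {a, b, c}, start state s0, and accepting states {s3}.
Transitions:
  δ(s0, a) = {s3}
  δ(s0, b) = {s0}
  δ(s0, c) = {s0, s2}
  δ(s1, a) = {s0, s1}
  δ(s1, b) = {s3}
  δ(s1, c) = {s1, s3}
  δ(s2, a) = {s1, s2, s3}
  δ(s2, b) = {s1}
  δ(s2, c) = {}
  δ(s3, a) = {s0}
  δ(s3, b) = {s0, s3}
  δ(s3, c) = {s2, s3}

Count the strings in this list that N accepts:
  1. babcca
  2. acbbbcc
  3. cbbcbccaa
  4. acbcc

babcca: accepted
acbbbcc: accepted
cbbcbccaa: accepted
acbcc: accepted

4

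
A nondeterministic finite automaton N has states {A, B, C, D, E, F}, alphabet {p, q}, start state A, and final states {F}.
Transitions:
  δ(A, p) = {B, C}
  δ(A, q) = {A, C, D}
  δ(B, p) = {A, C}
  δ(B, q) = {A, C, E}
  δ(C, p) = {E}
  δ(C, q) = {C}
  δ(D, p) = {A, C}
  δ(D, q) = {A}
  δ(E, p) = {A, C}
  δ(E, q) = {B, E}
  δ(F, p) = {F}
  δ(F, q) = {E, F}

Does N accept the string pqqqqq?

rejected

Start: {A}
read p: {B, C}
read q: {A, C, E}
read q: {A, B, C, D, E}
read q: {A, B, C, D, E}
read q: {A, B, C, D, E}
read q: {A, B, C, D, E}
Reachable ∩ accepting = {} — empty.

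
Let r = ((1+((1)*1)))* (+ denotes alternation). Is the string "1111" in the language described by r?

yes

Split into 4 pieces 1 · 1 · 1 · 1; each matches (1+((1)*1)).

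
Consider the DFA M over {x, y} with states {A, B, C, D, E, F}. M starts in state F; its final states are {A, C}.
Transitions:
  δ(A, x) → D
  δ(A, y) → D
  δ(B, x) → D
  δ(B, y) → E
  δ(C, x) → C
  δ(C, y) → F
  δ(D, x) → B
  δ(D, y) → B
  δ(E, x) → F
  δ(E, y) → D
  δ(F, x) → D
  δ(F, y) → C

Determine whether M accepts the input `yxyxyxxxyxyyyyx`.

rejected

F --y--> C
C --x--> C
C --y--> F
F --x--> D
D --y--> B
B --x--> D
D --x--> B
B --x--> D
D --y--> B
B --x--> D
D --y--> B
B --y--> E
E --y--> D
D --y--> B
B --x--> D
End in state D, which is not an accepting state.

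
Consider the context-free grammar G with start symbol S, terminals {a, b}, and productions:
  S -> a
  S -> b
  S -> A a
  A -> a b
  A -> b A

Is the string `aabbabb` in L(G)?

no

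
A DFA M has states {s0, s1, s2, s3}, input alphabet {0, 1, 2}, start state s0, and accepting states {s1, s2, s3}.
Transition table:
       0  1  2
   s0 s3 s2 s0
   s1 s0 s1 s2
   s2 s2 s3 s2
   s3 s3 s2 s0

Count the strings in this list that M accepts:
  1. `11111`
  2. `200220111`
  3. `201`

3

`11111`: accepted
`200220111`: accepted
`201`: accepted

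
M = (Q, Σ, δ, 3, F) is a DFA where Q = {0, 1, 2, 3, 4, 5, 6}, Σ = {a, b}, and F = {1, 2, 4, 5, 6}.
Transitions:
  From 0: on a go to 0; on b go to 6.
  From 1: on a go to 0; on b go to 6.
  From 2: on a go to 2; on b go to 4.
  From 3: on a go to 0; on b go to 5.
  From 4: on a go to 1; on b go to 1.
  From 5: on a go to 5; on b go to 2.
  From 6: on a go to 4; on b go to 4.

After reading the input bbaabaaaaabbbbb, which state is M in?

4

3 --b--> 5
5 --b--> 2
2 --a--> 2
2 --a--> 2
2 --b--> 4
4 --a--> 1
1 --a--> 0
0 --a--> 0
0 --a--> 0
0 --a--> 0
0 --b--> 6
6 --b--> 4
4 --b--> 1
1 --b--> 6
6 --b--> 4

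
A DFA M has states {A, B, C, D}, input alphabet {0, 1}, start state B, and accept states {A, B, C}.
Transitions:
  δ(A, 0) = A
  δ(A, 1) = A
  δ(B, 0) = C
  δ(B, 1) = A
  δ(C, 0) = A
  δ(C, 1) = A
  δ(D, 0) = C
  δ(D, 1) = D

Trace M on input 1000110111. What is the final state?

A

B --1--> A
A --0--> A
A --0--> A
A --0--> A
A --1--> A
A --1--> A
A --0--> A
A --1--> A
A --1--> A
A --1--> A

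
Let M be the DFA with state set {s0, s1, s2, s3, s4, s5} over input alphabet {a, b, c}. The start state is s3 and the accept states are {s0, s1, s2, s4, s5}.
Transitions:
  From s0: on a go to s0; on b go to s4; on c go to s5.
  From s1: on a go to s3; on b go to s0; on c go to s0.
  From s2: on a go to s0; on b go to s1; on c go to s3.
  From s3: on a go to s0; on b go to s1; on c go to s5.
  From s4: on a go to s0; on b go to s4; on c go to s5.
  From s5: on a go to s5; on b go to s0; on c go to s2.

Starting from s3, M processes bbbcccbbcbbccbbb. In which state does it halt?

s3 --b--> s1
s1 --b--> s0
s0 --b--> s4
s4 --c--> s5
s5 --c--> s2
s2 --c--> s3
s3 --b--> s1
s1 --b--> s0
s0 --c--> s5
s5 --b--> s0
s0 --b--> s4
s4 --c--> s5
s5 --c--> s2
s2 --b--> s1
s1 --b--> s0
s0 --b--> s4

s4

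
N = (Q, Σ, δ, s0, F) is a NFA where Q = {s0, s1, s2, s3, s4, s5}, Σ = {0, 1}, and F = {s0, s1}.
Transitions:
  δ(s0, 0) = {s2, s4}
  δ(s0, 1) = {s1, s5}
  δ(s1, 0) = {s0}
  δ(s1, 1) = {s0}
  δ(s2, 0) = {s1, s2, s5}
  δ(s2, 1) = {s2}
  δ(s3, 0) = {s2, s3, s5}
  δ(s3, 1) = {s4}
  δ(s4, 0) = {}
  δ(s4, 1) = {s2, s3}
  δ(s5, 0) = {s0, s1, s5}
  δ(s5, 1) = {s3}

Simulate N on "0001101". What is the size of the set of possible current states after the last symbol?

6

Start: {s0}
read 0: {s2, s4}
read 0: {s1, s2, s5}
read 0: {s0, s1, s2, s5}
read 1: {s0, s1, s2, s3, s5}
read 1: {s0, s1, s2, s3, s4, s5}
read 0: {s0, s1, s2, s3, s4, s5}
read 1: {s0, s1, s2, s3, s4, s5}
Final reachable set {s0, s1, s2, s3, s4, s5} has 6 states.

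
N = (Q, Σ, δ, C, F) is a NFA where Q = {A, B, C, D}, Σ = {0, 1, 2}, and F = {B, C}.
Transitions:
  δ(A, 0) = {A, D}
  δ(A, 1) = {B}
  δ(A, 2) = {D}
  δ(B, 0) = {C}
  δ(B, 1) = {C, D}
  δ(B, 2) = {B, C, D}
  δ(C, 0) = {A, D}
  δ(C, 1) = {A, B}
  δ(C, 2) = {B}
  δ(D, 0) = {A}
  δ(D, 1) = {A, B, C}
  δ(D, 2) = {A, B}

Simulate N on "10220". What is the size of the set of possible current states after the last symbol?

Start: {C}
read 1: {A, B}
read 0: {A, C, D}
read 2: {A, B, D}
read 2: {A, B, C, D}
read 0: {A, C, D}
Final reachable set {A, C, D} has 3 states.

3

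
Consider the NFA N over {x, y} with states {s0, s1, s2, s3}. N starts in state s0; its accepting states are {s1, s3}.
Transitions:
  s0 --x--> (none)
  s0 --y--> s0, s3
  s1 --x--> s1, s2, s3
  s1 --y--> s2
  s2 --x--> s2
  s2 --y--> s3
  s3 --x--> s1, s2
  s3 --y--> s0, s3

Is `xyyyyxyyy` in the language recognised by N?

rejected

Start: {s0}
read x: {}
The reachable set is empty and stays empty for the remaining 8 symbols.
Reachable ∩ accepting = {} — empty.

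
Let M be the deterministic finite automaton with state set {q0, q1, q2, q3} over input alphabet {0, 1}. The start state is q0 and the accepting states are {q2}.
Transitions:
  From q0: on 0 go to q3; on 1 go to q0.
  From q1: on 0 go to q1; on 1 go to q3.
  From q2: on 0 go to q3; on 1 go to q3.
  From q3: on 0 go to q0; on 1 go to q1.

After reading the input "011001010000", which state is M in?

q3

q0 --0--> q3
q3 --1--> q1
q1 --1--> q3
q3 --0--> q0
q0 --0--> q3
q3 --1--> q1
q1 --0--> q1
q1 --1--> q3
q3 --0--> q0
q0 --0--> q3
q3 --0--> q0
q0 --0--> q3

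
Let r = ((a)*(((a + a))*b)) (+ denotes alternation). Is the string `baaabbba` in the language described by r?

No split of baaabbba into u·v has (a)* matching u and (((a+a))*b) matching v.

no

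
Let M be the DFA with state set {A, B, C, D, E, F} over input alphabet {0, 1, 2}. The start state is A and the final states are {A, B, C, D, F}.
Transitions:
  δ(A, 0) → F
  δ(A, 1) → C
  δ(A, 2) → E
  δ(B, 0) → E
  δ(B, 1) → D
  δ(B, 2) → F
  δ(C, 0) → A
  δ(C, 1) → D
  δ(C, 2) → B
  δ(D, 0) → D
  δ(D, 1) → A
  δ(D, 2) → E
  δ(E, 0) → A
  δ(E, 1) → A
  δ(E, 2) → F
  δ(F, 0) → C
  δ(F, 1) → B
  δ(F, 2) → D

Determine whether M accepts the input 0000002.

A --0--> F
F --0--> C
C --0--> A
A --0--> F
F --0--> C
C --0--> A
A --2--> E
End in state E, which is not an accepting state.

rejected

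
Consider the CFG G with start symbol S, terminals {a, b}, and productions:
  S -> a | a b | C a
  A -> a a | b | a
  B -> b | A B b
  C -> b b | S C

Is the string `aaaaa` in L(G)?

no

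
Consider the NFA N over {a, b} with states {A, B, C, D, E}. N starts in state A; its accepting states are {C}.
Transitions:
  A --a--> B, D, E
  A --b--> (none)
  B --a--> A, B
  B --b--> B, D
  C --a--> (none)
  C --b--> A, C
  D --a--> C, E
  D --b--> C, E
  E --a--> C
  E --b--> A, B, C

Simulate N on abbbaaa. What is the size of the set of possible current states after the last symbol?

Start: {A}
read a: {B, D, E}
read b: {A, B, C, D, E}
read b: {A, B, C, D, E}
read b: {A, B, C, D, E}
read a: {A, B, C, D, E}
read a: {A, B, C, D, E}
read a: {A, B, C, D, E}
Final reachable set {A, B, C, D, E} has 5 states.

5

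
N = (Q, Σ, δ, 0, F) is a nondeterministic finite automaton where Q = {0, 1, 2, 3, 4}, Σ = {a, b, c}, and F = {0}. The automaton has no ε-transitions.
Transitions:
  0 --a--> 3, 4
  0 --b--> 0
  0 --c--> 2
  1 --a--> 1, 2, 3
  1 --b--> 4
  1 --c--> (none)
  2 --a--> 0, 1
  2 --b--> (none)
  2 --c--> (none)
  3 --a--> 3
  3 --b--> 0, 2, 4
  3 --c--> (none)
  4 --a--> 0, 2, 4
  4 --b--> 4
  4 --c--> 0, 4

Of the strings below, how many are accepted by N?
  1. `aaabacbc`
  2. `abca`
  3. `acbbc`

`aaabacbc`: accepted
`abca`: accepted
`acbbc`: accepted

3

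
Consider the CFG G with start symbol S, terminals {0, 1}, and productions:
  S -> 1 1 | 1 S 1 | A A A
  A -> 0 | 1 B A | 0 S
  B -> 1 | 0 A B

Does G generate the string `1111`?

S ⇒ 1S1 ⇒ 1111

yes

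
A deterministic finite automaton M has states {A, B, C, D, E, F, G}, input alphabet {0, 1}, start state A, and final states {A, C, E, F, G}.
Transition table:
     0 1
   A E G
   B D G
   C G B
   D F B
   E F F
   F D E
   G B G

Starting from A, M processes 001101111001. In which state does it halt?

A --0--> E
E --0--> F
F --1--> E
E --1--> F
F --0--> D
D --1--> B
B --1--> G
G --1--> G
G --1--> G
G --0--> B
B --0--> D
D --1--> B

B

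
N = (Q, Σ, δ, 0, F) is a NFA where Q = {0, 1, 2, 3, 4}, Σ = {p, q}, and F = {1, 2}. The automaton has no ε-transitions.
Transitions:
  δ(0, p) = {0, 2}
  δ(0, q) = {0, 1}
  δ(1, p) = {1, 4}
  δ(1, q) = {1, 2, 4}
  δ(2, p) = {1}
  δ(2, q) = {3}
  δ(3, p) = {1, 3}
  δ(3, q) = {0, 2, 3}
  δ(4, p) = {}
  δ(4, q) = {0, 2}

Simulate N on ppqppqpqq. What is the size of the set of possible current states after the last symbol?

Start: {0}
read p: {0, 2}
read p: {0, 1, 2}
read q: {0, 1, 2, 3, 4}
read p: {0, 1, 2, 3, 4}
read p: {0, 1, 2, 3, 4}
read q: {0, 1, 2, 3, 4}
read p: {0, 1, 2, 3, 4}
read q: {0, 1, 2, 3, 4}
read q: {0, 1, 2, 3, 4}
Final reachable set {0, 1, 2, 3, 4} has 5 states.

5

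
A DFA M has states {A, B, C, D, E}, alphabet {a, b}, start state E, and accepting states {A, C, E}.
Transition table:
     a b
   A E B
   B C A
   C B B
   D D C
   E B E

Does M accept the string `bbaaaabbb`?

rejected

E --b--> E
E --b--> E
E --a--> B
B --a--> C
C --a--> B
B --a--> C
C --b--> B
B --b--> A
A --b--> B
End in state B, which is not an accepting state.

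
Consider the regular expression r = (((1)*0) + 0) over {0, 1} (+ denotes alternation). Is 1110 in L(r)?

The left alternative ((1)*0) matches 1110.

yes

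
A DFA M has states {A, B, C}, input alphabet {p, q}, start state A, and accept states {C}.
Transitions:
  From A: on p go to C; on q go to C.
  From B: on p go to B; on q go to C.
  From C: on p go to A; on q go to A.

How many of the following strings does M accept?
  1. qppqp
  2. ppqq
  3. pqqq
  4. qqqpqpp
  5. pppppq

2

qppqp: accepted
ppqq: rejected
pqqq: rejected
qqqpqpp: accepted
pppppq: rejected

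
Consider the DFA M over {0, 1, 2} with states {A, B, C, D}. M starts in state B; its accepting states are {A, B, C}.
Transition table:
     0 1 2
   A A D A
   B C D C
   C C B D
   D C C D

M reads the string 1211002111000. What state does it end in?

C

B --1--> D
D --2--> D
D --1--> C
C --1--> B
B --0--> C
C --0--> C
C --2--> D
D --1--> C
C --1--> B
B --1--> D
D --0--> C
C --0--> C
C --0--> C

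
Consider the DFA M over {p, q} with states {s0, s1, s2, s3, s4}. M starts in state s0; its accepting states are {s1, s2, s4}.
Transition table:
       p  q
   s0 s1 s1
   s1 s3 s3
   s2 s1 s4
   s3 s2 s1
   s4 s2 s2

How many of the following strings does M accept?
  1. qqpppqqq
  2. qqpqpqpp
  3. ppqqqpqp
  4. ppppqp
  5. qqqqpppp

qqpppqqq: accepted
qqpqpqpp: accepted
ppqqqpqp: rejected
ppppqp: accepted
qqqqpppp: accepted

4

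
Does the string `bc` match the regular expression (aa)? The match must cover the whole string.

no

No split of bc into u·v has a matching u and a matching v.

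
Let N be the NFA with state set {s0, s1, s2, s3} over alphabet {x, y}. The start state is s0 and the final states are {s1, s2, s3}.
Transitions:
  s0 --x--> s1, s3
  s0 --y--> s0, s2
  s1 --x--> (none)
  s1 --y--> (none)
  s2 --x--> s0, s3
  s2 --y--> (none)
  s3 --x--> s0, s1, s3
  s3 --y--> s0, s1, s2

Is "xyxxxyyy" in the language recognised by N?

accepted

Start: {s0}
read x: {s1, s3}
read y: {s0, s1, s2}
read x: {s0, s1, s3}
read x: {s0, s1, s3}
read x: {s0, s1, s3}
read y: {s0, s1, s2}
read y: {s0, s2}
read y: {s0, s2}
Reachable ∩ accepting = {s2} — nonempty.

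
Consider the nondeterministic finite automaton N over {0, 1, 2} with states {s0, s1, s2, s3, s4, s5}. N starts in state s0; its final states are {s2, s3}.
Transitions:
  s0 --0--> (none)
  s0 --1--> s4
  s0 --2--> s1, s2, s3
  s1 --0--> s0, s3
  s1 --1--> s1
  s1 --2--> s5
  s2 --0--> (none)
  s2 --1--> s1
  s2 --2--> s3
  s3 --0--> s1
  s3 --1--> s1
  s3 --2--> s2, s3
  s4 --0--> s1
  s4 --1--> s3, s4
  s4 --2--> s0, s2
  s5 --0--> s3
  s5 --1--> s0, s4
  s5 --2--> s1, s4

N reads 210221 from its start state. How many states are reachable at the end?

Start: {s0}
read 2: {s1, s2, s3}
read 1: {s1}
read 0: {s0, s3}
read 2: {s1, s2, s3}
read 2: {s2, s3, s5}
read 1: {s0, s1, s4}
Final reachable set {s0, s1, s4} has 3 states.

3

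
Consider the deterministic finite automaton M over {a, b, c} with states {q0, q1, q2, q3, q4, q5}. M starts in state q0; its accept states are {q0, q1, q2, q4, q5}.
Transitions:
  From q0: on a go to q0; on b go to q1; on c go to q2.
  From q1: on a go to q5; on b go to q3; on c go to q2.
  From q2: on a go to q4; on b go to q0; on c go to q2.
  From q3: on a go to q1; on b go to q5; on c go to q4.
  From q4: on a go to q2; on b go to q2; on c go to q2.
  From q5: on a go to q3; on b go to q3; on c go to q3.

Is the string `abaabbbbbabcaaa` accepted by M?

q0 --a--> q0
q0 --b--> q1
q1 --a--> q5
q5 --a--> q3
q3 --b--> q5
q5 --b--> q3
q3 --b--> q5
q5 --b--> q3
q3 --b--> q5
q5 --a--> q3
q3 --b--> q5
q5 --c--> q3
q3 --a--> q1
q1 --a--> q5
q5 --a--> q3
End in state q3, which is not an accepting state.

rejected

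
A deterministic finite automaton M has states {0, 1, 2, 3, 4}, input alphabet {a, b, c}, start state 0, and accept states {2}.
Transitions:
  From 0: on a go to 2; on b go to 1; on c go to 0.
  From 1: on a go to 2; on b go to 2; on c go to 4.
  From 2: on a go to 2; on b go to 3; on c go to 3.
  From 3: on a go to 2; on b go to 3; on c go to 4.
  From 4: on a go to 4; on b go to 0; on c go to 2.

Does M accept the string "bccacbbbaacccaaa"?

0 --b--> 1
1 --c--> 4
4 --c--> 2
2 --a--> 2
2 --c--> 3
3 --b--> 3
3 --b--> 3
3 --b--> 3
3 --a--> 2
2 --a--> 2
2 --c--> 3
3 --c--> 4
4 --c--> 2
2 --a--> 2
2 --a--> 2
2 --a--> 2
End in state 2, which is an accepting state.

accepted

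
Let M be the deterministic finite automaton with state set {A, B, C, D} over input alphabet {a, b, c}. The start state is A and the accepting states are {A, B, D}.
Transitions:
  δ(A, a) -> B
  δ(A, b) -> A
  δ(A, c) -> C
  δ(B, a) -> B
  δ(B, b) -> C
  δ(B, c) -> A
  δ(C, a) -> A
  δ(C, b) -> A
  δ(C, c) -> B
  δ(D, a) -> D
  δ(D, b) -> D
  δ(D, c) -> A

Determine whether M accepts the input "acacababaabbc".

A --a--> B
B --c--> A
A --a--> B
B --c--> A
A --a--> B
B --b--> C
C --a--> A
A --b--> A
A --a--> B
B --a--> B
B --b--> C
C --b--> A
A --c--> C
End in state C, which is not an accepting state.

rejected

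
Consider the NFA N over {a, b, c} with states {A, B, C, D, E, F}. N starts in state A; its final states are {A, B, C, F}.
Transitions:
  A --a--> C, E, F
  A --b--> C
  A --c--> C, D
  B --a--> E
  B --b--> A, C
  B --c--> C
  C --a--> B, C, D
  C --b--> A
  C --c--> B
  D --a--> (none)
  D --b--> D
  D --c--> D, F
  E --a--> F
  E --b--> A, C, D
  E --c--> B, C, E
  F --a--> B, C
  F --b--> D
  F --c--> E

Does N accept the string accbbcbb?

accepted

Start: {A}
read a: {C, E, F}
read c: {B, C, E}
read c: {B, C, E}
read b: {A, C, D}
read b: {A, C, D}
read c: {B, C, D, F}
read b: {A, C, D}
read b: {A, C, D}
Reachable ∩ accepting = {A, C} — nonempty.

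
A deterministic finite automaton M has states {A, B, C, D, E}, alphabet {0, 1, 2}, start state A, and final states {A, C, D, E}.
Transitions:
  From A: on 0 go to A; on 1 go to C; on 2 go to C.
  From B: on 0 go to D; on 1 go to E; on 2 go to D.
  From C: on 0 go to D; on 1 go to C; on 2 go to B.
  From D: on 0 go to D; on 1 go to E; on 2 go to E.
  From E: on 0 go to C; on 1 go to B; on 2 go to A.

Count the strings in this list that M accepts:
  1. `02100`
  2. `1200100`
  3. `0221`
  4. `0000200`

`02100`: accepted
`1200100`: accepted
`0221`: accepted
`0000200`: accepted

4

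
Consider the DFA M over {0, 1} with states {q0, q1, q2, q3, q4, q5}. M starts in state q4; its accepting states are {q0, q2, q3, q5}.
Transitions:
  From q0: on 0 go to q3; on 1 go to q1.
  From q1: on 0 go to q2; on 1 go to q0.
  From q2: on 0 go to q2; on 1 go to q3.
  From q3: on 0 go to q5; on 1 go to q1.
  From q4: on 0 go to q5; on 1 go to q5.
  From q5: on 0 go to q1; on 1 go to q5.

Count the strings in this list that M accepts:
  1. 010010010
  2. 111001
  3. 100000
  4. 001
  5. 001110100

010010010: accepted
111001: accepted
100000: accepted
001: accepted
001110100: accepted

5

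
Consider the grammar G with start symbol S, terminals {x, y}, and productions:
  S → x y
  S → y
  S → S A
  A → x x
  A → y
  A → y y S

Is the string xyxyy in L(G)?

no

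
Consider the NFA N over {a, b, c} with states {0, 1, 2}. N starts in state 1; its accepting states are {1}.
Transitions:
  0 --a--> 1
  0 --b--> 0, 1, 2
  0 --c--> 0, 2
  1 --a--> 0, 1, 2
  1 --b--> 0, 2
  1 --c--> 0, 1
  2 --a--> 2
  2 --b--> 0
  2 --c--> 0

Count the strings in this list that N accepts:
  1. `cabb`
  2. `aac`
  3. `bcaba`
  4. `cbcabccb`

`cabb`: accepted
`aac`: accepted
`bcaba`: accepted
`cbcabccb`: accepted

4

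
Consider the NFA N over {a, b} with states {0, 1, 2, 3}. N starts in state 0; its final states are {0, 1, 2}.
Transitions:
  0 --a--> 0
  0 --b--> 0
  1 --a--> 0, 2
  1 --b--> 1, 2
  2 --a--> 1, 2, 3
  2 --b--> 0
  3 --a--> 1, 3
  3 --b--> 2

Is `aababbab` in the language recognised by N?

accepted

Start: {0}
read a: {0}
read a: {0}
read b: {0}
read a: {0}
read b: {0}
read b: {0}
read a: {0}
read b: {0}
Reachable ∩ accepting = {0} — nonempty.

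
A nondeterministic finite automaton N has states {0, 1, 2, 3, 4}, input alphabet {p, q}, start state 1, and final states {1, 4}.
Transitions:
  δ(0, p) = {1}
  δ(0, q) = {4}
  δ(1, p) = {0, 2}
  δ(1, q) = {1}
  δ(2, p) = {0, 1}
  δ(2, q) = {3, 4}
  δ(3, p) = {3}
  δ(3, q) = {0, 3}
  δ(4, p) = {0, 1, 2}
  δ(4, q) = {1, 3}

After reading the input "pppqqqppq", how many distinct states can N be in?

4

Start: {1}
read p: {0, 2}
read p: {0, 1}
read p: {0, 1, 2}
read q: {1, 3, 4}
read q: {0, 1, 3}
read q: {0, 1, 3, 4}
read p: {0, 1, 2, 3}
read p: {0, 1, 2, 3}
read q: {0, 1, 3, 4}
Final reachable set {0, 1, 3, 4} has 4 states.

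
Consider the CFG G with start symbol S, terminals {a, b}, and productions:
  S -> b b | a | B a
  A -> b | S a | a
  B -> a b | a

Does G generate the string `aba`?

S ⇒ Ba ⇒ aba

yes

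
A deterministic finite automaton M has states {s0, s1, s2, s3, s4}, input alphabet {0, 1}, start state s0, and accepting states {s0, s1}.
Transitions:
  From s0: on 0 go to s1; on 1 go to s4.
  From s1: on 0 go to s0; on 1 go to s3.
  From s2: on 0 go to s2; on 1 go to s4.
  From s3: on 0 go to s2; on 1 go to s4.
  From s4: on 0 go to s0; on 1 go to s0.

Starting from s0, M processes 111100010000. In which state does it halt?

s0 --1--> s4
s4 --1--> s0
s0 --1--> s4
s4 --1--> s0
s0 --0--> s1
s1 --0--> s0
s0 --0--> s1
s1 --1--> s3
s3 --0--> s2
s2 --0--> s2
s2 --0--> s2
s2 --0--> s2

s2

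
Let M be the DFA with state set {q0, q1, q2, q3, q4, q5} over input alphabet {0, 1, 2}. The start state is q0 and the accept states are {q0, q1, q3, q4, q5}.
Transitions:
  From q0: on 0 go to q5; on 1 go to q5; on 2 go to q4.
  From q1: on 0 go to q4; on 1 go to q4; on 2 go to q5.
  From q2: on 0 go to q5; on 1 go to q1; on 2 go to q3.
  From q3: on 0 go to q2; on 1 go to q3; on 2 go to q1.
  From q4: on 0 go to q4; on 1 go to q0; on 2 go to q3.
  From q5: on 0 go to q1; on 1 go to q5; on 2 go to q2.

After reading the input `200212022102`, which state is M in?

q0 --2--> q4
q4 --0--> q4
q4 --0--> q4
q4 --2--> q3
q3 --1--> q3
q3 --2--> q1
q1 --0--> q4
q4 --2--> q3
q3 --2--> q1
q1 --1--> q4
q4 --0--> q4
q4 --2--> q3

q3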